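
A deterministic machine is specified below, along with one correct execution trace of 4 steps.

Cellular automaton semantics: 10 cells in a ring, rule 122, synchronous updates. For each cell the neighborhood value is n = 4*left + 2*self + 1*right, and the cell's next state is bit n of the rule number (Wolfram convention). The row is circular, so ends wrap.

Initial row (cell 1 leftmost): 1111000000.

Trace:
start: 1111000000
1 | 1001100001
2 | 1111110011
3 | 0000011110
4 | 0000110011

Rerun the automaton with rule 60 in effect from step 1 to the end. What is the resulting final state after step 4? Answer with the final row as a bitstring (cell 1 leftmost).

1111111100

(re-executing steps 1..4 under rule 60; state before step 1: 1111000000)
1 | 1000100000
2 | 1100110000
3 | 1010101000
4 | 1111111100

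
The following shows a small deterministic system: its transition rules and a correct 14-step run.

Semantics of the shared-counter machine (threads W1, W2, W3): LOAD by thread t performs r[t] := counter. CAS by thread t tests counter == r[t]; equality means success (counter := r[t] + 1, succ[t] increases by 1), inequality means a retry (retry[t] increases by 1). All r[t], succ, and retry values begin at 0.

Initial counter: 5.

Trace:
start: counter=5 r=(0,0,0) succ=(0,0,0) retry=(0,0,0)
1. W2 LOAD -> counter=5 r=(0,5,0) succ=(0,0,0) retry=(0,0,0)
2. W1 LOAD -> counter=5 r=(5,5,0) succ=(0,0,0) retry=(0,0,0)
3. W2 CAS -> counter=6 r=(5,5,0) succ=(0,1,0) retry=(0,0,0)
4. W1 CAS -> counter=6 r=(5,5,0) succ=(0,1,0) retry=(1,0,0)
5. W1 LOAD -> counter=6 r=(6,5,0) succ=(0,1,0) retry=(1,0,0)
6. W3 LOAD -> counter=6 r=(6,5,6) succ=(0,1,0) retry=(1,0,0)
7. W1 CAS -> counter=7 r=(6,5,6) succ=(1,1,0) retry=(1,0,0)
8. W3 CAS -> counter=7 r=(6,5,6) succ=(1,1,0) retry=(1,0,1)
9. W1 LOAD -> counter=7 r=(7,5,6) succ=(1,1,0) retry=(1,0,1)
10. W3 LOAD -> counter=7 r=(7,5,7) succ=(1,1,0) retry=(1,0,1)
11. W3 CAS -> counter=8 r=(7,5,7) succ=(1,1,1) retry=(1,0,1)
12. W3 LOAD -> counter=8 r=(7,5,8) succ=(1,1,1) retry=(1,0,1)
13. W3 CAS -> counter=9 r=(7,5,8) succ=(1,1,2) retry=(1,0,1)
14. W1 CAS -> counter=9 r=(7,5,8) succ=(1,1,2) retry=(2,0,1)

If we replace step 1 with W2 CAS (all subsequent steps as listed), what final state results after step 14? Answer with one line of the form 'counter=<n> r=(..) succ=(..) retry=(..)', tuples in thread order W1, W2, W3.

(re-executing from step 1 with the substitution; state before step 1: counter=5 r=(0,0,0) succ=(0,0,0) retry=(0,0,0))
1. W2 CAS -> counter=5 r=(0,0,0) succ=(0,0,0) retry=(0,1,0)
2. W1 LOAD -> counter=5 r=(5,0,0) succ=(0,0,0) retry=(0,1,0)
3. W2 CAS -> counter=5 r=(5,0,0) succ=(0,0,0) retry=(0,2,0)
4. W1 CAS -> counter=6 r=(5,0,0) succ=(1,0,0) retry=(0,2,0)
5. W1 LOAD -> counter=6 r=(6,0,0) succ=(1,0,0) retry=(0,2,0)
6. W3 LOAD -> counter=6 r=(6,0,6) succ=(1,0,0) retry=(0,2,0)
7. W1 CAS -> counter=7 r=(6,0,6) succ=(2,0,0) retry=(0,2,0)
8. W3 CAS -> counter=7 r=(6,0,6) succ=(2,0,0) retry=(0,2,1)
9. W1 LOAD -> counter=7 r=(7,0,6) succ=(2,0,0) retry=(0,2,1)
10. W3 LOAD -> counter=7 r=(7,0,7) succ=(2,0,0) retry=(0,2,1)
11. W3 CAS -> counter=8 r=(7,0,7) succ=(2,0,1) retry=(0,2,1)
12. W3 LOAD -> counter=8 r=(7,0,8) succ=(2,0,1) retry=(0,2,1)
13. W3 CAS -> counter=9 r=(7,0,8) succ=(2,0,2) retry=(0,2,1)
14. W1 CAS -> counter=9 r=(7,0,8) succ=(2,0,2) retry=(1,2,1)

counter=9 r=(7,0,8) succ=(2,0,2) retry=(1,2,1)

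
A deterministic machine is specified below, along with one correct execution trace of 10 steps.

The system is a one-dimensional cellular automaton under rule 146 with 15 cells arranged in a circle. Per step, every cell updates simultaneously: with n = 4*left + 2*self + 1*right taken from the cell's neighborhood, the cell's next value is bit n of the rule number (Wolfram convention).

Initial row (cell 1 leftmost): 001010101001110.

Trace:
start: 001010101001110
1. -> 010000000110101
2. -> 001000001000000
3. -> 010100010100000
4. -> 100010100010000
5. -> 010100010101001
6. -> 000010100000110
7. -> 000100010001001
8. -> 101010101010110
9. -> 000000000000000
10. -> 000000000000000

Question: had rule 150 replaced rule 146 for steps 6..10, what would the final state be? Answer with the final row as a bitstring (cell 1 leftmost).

(re-executing steps 6..10 under rule 150; state before step 6: 010100010101001)
6. -> 010110110101111
7. -> 010000000100110
8. -> 111000001111001
9. -> 110100010110110
10. -> 000110110000000

000110110000000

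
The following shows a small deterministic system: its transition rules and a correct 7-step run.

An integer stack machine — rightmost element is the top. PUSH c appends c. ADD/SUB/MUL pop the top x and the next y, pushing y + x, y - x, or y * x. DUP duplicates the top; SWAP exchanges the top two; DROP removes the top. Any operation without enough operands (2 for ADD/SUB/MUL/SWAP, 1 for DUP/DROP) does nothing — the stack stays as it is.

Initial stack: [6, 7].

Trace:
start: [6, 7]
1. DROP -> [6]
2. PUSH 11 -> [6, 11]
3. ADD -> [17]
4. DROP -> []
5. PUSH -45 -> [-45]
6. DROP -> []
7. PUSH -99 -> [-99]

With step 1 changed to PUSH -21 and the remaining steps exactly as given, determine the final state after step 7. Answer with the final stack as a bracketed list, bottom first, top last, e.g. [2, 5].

[6, 7, -99]

(re-executing from step 1 with the substitution; state before step 1: [6, 7])
1. PUSH -21 -> [6, 7, -21]
2. PUSH 11 -> [6, 7, -21, 11]
3. ADD -> [6, 7, -10]
4. DROP -> [6, 7]
5. PUSH -45 -> [6, 7, -45]
6. DROP -> [6, 7]
7. PUSH -99 -> [6, 7, -99]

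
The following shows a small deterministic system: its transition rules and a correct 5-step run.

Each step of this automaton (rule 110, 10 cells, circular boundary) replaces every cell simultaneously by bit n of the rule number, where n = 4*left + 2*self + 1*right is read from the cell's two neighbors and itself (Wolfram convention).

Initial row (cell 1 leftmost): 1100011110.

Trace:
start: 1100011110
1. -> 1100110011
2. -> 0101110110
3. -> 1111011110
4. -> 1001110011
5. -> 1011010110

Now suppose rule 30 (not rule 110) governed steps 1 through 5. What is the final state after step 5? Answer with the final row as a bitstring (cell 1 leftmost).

1000101101

(re-executing steps 1..5 under rule 30; state before step 1: 1100011110)
1. -> 1010110000
2. -> 1010101001
3. -> 0010101111
4. -> 1110101000
5. -> 1000101101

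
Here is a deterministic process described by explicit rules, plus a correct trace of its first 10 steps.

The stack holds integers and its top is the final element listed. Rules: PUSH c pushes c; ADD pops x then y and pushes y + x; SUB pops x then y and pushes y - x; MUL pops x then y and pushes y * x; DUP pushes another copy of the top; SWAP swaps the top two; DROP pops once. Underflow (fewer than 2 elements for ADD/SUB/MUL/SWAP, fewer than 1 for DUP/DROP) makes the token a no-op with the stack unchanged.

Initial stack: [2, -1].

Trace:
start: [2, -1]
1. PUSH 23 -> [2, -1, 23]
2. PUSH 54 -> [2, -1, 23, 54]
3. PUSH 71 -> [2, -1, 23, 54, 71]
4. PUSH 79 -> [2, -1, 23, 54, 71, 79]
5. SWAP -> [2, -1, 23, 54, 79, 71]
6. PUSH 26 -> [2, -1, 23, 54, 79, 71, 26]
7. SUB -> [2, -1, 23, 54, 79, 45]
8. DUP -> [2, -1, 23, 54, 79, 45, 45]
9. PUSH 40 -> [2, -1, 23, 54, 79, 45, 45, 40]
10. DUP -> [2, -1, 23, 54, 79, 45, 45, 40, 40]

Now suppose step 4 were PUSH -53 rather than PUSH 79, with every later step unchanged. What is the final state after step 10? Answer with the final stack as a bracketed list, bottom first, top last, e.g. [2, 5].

(re-executing from step 4 with the substitution; state before step 4: [2, -1, 23, 54, 71])
4. PUSH -53 -> [2, -1, 23, 54, 71, -53]
5. SWAP -> [2, -1, 23, 54, -53, 71]
6. PUSH 26 -> [2, -1, 23, 54, -53, 71, 26]
7. SUB -> [2, -1, 23, 54, -53, 45]
8. DUP -> [2, -1, 23, 54, -53, 45, 45]
9. PUSH 40 -> [2, -1, 23, 54, -53, 45, 45, 40]
10. DUP -> [2, -1, 23, 54, -53, 45, 45, 40, 40]

[2, -1, 23, 54, -53, 45, 45, 40, 40]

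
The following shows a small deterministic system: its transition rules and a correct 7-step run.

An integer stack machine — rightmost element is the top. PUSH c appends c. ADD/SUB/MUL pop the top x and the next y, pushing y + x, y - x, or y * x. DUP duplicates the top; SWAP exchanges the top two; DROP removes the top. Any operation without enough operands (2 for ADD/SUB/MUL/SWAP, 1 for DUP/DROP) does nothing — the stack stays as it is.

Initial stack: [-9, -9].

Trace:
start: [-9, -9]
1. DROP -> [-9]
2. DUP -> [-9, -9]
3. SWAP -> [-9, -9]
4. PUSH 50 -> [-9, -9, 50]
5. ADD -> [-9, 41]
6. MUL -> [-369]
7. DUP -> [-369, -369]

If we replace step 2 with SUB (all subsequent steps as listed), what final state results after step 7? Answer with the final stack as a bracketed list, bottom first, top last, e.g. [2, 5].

[41, 41]

(re-executing from step 2 with the substitution; state before step 2: [-9])
2. SUB -> [-9]
3. SWAP -> [-9]
4. PUSH 50 -> [-9, 50]
5. ADD -> [41]
6. MUL -> [41]
7. DUP -> [41, 41]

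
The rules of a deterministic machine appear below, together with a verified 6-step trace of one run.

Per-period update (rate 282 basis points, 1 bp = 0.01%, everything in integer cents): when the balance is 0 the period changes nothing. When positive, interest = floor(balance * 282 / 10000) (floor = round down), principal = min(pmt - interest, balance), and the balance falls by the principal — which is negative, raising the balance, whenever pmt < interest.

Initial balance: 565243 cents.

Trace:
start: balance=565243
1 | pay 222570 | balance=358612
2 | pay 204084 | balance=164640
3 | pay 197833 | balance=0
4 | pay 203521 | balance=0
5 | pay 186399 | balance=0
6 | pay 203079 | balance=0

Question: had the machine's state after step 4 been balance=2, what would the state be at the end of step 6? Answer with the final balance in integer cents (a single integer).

state after step 4 := balance=2
5 | pay 186399 | balance=0
6 | pay 203079 | balance=0

0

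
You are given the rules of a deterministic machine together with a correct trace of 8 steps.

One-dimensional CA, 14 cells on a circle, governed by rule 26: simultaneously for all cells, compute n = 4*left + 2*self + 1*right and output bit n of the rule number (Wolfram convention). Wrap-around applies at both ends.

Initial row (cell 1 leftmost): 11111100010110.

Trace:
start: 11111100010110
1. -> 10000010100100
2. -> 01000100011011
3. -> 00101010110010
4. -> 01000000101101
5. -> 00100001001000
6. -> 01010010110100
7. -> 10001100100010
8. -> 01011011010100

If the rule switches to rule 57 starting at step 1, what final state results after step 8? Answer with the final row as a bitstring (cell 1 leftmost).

01010101011011

(re-executing steps 1..8 under rule 57; state before step 1: 11111100010110)
1. -> 10000011001101
2. -> 01111010101011
3. -> 11000101010110
4. -> 10110010101101
5. -> 01101001011011
6. -> 11010100110110
7. -> 10101010101101
8. -> 01010101011011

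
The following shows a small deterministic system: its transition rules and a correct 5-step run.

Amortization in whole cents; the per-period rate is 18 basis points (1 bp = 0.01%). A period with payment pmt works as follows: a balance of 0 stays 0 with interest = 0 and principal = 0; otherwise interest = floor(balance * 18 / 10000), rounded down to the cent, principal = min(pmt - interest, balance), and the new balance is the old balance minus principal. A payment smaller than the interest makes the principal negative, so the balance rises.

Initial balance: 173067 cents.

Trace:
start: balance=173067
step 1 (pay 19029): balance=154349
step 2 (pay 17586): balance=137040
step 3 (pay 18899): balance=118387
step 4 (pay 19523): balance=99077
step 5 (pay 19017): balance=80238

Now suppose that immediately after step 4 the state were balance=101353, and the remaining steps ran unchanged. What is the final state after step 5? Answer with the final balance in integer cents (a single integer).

state after step 4 := balance=101353
step 5 (pay 19017): balance=82518

82518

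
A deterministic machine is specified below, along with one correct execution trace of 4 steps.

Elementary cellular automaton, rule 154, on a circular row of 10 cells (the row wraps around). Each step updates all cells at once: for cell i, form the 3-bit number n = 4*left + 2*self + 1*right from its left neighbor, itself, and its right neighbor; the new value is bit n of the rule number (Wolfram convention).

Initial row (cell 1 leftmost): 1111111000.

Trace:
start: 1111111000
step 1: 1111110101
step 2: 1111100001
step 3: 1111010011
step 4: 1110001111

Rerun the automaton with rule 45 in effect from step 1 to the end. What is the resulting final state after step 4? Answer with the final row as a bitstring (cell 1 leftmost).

0100110100

(re-executing steps 1..4 under rule 45; state before step 1: 1111111000)
step 1: 1000000010
step 2: 1011111011
step 3: 0110000110
step 4: 0100110100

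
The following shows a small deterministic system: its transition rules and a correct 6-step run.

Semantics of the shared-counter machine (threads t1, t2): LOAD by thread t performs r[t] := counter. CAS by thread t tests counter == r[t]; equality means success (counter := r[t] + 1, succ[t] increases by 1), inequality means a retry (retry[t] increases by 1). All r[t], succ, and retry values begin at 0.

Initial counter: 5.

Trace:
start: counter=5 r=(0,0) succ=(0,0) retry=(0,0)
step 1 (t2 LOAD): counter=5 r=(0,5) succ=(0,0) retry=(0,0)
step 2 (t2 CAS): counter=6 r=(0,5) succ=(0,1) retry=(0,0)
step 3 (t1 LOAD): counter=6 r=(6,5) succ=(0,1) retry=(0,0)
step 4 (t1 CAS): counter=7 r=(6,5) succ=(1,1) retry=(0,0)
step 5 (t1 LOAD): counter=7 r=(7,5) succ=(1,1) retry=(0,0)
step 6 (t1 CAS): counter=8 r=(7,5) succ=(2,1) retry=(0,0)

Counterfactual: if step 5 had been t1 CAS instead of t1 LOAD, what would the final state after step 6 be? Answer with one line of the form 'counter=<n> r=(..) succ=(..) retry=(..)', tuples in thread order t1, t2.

counter=7 r=(6,5) succ=(1,1) retry=(2,0)

(re-executing from step 5 with the substitution; state before step 5: counter=7 r=(6,5) succ=(1,1) retry=(0,0))
step 5 (t1 CAS): counter=7 r=(6,5) succ=(1,1) retry=(1,0)
step 6 (t1 CAS): counter=7 r=(6,5) succ=(1,1) retry=(2,0)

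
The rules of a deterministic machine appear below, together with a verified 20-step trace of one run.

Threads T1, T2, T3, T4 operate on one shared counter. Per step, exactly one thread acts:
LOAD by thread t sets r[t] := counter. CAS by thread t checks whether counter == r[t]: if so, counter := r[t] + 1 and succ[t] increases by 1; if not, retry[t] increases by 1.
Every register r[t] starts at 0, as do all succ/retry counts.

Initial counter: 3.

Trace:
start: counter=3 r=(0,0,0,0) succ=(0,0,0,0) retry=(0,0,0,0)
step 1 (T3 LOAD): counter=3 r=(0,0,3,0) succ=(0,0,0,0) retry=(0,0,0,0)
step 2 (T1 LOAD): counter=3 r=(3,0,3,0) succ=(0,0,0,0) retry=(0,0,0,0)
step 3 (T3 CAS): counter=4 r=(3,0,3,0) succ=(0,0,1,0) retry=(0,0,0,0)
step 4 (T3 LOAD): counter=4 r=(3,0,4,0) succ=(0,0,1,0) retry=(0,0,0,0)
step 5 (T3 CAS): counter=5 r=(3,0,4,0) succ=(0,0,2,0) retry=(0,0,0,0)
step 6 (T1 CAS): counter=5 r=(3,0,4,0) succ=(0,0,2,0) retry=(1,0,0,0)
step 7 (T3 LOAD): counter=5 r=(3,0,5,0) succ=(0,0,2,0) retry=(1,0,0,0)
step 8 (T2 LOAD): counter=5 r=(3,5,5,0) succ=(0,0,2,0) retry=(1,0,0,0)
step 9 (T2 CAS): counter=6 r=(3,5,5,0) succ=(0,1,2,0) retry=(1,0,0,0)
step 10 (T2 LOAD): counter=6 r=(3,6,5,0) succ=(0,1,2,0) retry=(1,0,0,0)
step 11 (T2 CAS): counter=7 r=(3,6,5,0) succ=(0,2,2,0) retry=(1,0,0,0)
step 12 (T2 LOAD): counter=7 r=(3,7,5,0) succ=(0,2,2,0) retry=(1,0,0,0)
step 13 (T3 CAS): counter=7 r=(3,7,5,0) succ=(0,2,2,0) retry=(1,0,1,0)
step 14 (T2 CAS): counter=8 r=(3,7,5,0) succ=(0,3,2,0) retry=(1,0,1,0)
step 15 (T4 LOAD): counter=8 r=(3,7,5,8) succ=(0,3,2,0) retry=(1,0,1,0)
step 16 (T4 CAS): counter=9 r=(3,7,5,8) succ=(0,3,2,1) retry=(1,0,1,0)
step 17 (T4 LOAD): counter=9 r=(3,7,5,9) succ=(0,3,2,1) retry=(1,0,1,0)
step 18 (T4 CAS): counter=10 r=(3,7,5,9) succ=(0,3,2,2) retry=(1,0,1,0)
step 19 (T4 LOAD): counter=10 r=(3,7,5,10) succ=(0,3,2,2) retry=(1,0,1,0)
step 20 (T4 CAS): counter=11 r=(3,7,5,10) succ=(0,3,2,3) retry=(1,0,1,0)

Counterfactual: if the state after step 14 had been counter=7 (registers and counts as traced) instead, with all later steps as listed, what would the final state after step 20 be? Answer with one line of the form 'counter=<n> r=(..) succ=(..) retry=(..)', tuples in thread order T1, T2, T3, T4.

counter=10 r=(3,7,5,9) succ=(0,3,2,3) retry=(1,0,1,0)

state after step 14 := counter=7 r=(3,7,5,0) succ=(0,3,2,0) retry=(1,0,1,0)
step 15 (T4 LOAD): counter=7 r=(3,7,5,7) succ=(0,3,2,0) retry=(1,0,1,0)
step 16 (T4 CAS): counter=8 r=(3,7,5,7) succ=(0,3,2,1) retry=(1,0,1,0)
step 17 (T4 LOAD): counter=8 r=(3,7,5,8) succ=(0,3,2,1) retry=(1,0,1,0)
step 18 (T4 CAS): counter=9 r=(3,7,5,8) succ=(0,3,2,2) retry=(1,0,1,0)
step 19 (T4 LOAD): counter=9 r=(3,7,5,9) succ=(0,3,2,2) retry=(1,0,1,0)
step 20 (T4 CAS): counter=10 r=(3,7,5,9) succ=(0,3,2,3) retry=(1,0,1,0)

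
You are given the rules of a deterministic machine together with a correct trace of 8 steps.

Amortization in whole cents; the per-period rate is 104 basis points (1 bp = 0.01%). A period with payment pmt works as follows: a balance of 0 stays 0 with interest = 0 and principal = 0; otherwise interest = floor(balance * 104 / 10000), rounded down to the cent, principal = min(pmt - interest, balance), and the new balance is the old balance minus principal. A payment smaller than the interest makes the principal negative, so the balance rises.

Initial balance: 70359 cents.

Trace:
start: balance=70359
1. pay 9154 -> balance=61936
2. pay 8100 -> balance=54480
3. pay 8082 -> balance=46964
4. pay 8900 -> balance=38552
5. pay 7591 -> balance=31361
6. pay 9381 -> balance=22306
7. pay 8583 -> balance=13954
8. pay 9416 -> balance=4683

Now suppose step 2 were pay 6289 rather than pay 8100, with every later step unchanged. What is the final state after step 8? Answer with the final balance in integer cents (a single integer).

(re-executing from step 2 with the substitution; state before step 2: balance=61936)
2. pay 6289 -> balance=56291
3. pay 8082 -> balance=48794
4. pay 8900 -> balance=40401
5. pay 7591 -> balance=33230
6. pay 9381 -> balance=24194
7. pay 8583 -> balance=15862
8. pay 9416 -> balance=6610

6610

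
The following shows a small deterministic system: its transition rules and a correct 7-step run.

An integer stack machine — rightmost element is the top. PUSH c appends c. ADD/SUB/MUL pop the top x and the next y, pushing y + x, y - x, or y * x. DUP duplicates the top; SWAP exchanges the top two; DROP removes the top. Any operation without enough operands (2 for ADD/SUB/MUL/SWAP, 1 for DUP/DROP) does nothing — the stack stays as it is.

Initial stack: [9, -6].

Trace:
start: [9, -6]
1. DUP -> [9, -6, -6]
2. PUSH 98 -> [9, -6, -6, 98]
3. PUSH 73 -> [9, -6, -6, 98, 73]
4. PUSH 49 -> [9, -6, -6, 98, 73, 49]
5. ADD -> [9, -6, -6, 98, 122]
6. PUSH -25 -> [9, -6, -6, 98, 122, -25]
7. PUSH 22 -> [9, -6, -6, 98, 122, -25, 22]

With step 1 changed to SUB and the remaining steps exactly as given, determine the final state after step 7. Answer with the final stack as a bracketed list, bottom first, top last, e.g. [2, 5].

[15, 98, 122, -25, 22]

(re-executing from step 1 with the substitution; state before step 1: [9, -6])
1. SUB -> [15]
2. PUSH 98 -> [15, 98]
3. PUSH 73 -> [15, 98, 73]
4. PUSH 49 -> [15, 98, 73, 49]
5. ADD -> [15, 98, 122]
6. PUSH -25 -> [15, 98, 122, -25]
7. PUSH 22 -> [15, 98, 122, -25, 22]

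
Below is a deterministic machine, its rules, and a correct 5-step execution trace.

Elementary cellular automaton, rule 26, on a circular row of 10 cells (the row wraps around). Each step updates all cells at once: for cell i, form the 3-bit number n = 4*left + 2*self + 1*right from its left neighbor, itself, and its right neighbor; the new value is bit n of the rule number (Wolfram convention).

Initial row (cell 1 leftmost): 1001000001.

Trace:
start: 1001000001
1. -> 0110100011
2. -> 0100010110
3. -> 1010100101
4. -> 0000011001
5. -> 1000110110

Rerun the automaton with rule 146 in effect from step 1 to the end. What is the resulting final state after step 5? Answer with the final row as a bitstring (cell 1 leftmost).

0000001001

(re-executing steps 1..5 under rule 146; state before step 1: 1001000001)
1. -> 0110100010
2. -> 1000010101
3. -> 0100100000
4. -> 1011010000
5. -> 0000001001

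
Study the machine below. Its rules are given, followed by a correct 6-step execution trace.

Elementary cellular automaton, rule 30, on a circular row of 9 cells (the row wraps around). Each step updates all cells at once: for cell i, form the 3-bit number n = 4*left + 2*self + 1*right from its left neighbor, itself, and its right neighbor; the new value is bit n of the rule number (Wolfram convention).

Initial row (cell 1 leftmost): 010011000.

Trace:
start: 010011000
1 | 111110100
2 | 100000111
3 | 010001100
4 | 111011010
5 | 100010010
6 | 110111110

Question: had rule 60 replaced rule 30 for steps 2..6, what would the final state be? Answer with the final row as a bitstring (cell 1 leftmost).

(re-executing steps 2..6 under rule 60; state before step 2: 111110100)
2 | 100001110
3 | 110001001
4 | 001001101
5 | 101101011
6 | 011011110

011011110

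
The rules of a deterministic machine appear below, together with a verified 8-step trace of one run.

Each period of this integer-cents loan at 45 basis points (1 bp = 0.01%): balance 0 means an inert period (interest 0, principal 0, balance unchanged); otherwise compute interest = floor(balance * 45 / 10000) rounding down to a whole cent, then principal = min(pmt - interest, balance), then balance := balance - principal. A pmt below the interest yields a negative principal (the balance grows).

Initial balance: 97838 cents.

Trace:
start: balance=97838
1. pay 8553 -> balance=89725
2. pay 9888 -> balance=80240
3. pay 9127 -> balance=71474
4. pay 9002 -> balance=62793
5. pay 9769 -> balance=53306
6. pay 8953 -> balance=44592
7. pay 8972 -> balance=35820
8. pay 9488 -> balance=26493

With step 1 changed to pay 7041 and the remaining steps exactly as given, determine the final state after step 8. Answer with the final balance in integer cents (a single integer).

28053

(re-executing from step 1 with the substitution; state before step 1: balance=97838)
1. pay 7041 -> balance=91237
2. pay 9888 -> balance=81759
3. pay 9127 -> balance=72999
4. pay 9002 -> balance=64325
5. pay 9769 -> balance=54845
6. pay 8953 -> balance=46138
7. pay 8972 -> balance=37373
8. pay 9488 -> balance=28053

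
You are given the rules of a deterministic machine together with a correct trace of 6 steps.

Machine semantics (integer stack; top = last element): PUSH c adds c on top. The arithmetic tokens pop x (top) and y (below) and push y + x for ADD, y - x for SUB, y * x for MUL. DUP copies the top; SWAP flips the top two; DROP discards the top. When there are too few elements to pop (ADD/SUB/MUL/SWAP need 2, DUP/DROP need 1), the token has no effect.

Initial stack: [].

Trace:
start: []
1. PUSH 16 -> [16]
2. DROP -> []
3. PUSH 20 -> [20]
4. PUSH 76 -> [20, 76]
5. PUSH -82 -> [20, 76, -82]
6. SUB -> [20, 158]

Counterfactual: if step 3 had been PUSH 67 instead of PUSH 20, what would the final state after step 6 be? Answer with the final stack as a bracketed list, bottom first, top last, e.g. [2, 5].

[67, 158]

(re-executing from step 3 with the substitution; state before step 3: [])
3. PUSH 67 -> [67]
4. PUSH 76 -> [67, 76]
5. PUSH -82 -> [67, 76, -82]
6. SUB -> [67, 158]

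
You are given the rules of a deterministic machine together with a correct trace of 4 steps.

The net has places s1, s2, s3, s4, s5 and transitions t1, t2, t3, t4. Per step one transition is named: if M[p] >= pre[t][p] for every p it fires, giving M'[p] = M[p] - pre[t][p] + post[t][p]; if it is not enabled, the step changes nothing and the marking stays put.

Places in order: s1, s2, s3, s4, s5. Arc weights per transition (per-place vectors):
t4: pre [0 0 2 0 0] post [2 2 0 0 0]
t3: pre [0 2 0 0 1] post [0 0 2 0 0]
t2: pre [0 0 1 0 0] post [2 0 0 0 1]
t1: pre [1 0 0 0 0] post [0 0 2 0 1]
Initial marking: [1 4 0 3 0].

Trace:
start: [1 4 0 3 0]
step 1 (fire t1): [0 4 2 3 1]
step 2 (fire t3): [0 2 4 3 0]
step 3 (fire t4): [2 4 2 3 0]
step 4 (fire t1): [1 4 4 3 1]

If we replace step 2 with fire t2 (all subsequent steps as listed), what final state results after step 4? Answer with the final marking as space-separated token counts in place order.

1 4 3 3 3

(re-executing from step 2 with the substitution; state before step 2: [0 4 2 3 1])
step 2 (fire t2): [2 4 1 3 2]
step 3 (fire t4): [2 4 1 3 2]
step 4 (fire t1): [1 4 3 3 3]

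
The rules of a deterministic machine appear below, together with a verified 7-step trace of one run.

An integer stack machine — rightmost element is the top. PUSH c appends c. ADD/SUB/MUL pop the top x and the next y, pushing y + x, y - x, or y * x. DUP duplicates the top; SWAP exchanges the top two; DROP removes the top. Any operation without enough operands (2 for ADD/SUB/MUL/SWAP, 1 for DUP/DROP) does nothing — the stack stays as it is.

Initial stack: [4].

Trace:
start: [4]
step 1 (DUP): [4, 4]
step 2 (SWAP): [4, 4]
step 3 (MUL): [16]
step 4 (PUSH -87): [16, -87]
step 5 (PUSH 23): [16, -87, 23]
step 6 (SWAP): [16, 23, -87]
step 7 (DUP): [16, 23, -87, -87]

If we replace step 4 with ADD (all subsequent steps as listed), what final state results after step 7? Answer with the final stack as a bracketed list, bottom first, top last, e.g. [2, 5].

[23, 16, 16]

(re-executing from step 4 with the substitution; state before step 4: [16])
step 4 (ADD): [16]
step 5 (PUSH 23): [16, 23]
step 6 (SWAP): [23, 16]
step 7 (DUP): [23, 16, 16]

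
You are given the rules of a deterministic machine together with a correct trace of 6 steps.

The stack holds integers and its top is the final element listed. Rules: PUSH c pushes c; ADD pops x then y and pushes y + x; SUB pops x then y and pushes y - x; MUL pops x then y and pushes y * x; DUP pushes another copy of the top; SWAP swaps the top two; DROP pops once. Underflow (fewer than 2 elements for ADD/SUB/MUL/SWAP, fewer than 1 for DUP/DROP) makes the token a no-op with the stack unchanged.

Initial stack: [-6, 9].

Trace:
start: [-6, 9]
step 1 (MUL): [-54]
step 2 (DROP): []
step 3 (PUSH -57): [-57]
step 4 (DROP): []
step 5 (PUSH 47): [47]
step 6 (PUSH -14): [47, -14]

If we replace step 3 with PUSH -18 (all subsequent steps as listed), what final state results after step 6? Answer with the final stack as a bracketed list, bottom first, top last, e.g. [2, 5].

[47, -14]

(re-executing from step 3 with the substitution; state before step 3: [])
step 3 (PUSH -18): [-18]
step 4 (DROP): []
step 5 (PUSH 47): [47]
step 6 (PUSH -14): [47, -14]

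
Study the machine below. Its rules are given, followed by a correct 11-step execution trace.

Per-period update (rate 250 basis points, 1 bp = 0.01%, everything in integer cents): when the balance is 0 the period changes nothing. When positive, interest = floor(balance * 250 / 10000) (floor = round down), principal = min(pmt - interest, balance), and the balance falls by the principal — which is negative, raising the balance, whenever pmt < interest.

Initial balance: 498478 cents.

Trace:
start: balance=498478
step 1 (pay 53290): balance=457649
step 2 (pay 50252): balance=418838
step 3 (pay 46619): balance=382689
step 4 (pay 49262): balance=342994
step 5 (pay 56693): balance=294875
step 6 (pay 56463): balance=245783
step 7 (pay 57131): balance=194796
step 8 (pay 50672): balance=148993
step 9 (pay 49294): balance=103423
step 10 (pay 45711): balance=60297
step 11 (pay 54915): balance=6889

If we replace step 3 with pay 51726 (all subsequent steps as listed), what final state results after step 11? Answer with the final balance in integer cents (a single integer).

667

(re-executing from step 3 with the substitution; state before step 3: balance=418838)
step 3 (pay 51726): balance=377582
step 4 (pay 49262): balance=337759
step 5 (pay 56693): balance=289509
step 6 (pay 56463): balance=240283
step 7 (pay 57131): balance=189159
step 8 (pay 50672): balance=143215
step 9 (pay 49294): balance=97501
step 10 (pay 45711): balance=54227
step 11 (pay 54915): balance=667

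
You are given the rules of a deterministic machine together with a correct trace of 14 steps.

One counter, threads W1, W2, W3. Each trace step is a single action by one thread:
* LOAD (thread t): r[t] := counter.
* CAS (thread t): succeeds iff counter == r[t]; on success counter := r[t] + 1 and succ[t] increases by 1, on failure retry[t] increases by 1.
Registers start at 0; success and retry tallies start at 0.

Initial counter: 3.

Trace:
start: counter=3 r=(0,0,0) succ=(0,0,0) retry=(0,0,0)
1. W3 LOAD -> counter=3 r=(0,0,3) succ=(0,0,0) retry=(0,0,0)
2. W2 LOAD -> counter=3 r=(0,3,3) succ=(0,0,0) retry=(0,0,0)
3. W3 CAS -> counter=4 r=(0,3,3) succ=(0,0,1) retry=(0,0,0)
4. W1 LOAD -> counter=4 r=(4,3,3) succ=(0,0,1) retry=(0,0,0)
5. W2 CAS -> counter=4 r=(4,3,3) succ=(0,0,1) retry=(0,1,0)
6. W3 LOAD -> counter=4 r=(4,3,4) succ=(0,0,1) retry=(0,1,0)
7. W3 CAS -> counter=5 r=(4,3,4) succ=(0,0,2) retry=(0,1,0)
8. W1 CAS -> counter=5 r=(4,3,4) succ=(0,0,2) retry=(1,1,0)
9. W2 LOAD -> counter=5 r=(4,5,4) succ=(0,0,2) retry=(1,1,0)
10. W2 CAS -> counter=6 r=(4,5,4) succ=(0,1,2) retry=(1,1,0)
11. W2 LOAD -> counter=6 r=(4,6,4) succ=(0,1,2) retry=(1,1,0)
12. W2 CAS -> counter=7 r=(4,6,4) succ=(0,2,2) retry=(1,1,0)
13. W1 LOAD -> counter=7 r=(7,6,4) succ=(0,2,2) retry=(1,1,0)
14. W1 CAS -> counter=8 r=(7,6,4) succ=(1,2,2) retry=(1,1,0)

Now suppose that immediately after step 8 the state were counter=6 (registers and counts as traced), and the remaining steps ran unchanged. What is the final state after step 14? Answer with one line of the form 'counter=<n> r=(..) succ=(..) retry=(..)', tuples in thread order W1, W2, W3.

state after step 8 := counter=6 r=(4,3,4) succ=(0,0,2) retry=(1,1,0)
9. W2 LOAD -> counter=6 r=(4,6,4) succ=(0,0,2) retry=(1,1,0)
10. W2 CAS -> counter=7 r=(4,6,4) succ=(0,1,2) retry=(1,1,0)
11. W2 LOAD -> counter=7 r=(4,7,4) succ=(0,1,2) retry=(1,1,0)
12. W2 CAS -> counter=8 r=(4,7,4) succ=(0,2,2) retry=(1,1,0)
13. W1 LOAD -> counter=8 r=(8,7,4) succ=(0,2,2) retry=(1,1,0)
14. W1 CAS -> counter=9 r=(8,7,4) succ=(1,2,2) retry=(1,1,0)

counter=9 r=(8,7,4) succ=(1,2,2) retry=(1,1,0)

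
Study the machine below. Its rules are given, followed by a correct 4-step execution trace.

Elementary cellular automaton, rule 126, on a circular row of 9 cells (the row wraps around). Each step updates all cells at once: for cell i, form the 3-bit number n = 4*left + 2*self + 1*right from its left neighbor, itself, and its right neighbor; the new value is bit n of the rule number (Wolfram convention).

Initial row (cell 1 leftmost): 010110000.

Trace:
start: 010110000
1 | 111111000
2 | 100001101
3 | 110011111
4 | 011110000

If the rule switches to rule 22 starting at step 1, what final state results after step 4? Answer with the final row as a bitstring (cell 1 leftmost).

(re-executing steps 1..4 under rule 22; state before step 1: 010110000)
1 | 110001000
2 | 001011101
3 | 111000001
4 | 000100010

000100010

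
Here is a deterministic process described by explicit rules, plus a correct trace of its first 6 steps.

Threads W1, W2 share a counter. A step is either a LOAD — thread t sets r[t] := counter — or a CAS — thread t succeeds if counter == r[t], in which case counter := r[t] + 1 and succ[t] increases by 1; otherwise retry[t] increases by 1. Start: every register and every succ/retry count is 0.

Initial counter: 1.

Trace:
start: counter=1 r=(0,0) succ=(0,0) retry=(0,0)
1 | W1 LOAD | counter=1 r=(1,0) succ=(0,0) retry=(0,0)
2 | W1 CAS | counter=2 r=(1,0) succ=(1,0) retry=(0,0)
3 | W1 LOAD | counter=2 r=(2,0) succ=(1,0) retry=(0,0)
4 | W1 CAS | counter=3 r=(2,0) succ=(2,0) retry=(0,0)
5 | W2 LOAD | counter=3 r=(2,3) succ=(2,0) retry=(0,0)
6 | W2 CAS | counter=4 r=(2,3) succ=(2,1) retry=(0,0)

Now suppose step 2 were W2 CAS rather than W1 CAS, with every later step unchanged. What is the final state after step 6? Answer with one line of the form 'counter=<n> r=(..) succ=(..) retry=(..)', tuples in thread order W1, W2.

counter=3 r=(1,2) succ=(1,1) retry=(0,1)

(re-executing from step 2 with the substitution; state before step 2: counter=1 r=(1,0) succ=(0,0) retry=(0,0))
2 | W2 CAS | counter=1 r=(1,0) succ=(0,0) retry=(0,1)
3 | W1 LOAD | counter=1 r=(1,0) succ=(0,0) retry=(0,1)
4 | W1 CAS | counter=2 r=(1,0) succ=(1,0) retry=(0,1)
5 | W2 LOAD | counter=2 r=(1,2) succ=(1,0) retry=(0,1)
6 | W2 CAS | counter=3 r=(1,2) succ=(1,1) retry=(0,1)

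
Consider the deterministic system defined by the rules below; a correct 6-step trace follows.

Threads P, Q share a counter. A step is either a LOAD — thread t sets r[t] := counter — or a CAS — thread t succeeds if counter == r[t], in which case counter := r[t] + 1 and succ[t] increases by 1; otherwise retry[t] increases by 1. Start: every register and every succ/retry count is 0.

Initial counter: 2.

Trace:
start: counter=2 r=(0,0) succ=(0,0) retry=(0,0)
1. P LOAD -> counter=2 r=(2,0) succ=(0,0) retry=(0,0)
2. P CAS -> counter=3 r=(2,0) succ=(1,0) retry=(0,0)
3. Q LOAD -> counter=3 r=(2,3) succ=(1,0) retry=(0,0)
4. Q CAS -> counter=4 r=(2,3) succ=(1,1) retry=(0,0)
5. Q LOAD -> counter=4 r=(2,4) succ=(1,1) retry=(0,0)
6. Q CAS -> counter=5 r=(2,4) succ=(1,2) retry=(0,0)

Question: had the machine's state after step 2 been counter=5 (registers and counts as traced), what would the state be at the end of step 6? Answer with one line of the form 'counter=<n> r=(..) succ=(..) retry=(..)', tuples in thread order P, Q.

state after step 2 := counter=5 r=(2,0) succ=(1,0) retry=(0,0)
3. Q LOAD -> counter=5 r=(2,5) succ=(1,0) retry=(0,0)
4. Q CAS -> counter=6 r=(2,5) succ=(1,1) retry=(0,0)
5. Q LOAD -> counter=6 r=(2,6) succ=(1,1) retry=(0,0)
6. Q CAS -> counter=7 r=(2,6) succ=(1,2) retry=(0,0)

counter=7 r=(2,6) succ=(1,2) retry=(0,0)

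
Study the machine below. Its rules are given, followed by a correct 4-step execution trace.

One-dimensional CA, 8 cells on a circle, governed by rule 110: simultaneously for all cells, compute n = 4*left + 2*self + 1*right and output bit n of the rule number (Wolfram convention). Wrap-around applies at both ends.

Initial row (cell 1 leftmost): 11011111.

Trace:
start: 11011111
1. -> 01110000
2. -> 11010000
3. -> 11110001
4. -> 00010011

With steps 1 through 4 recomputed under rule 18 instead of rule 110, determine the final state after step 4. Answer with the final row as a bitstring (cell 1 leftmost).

(re-executing steps 1..4 under rule 18; state before step 1: 11011111)
1. -> 00000000
2. -> 00000000
3. -> 00000000
4. -> 00000000

00000000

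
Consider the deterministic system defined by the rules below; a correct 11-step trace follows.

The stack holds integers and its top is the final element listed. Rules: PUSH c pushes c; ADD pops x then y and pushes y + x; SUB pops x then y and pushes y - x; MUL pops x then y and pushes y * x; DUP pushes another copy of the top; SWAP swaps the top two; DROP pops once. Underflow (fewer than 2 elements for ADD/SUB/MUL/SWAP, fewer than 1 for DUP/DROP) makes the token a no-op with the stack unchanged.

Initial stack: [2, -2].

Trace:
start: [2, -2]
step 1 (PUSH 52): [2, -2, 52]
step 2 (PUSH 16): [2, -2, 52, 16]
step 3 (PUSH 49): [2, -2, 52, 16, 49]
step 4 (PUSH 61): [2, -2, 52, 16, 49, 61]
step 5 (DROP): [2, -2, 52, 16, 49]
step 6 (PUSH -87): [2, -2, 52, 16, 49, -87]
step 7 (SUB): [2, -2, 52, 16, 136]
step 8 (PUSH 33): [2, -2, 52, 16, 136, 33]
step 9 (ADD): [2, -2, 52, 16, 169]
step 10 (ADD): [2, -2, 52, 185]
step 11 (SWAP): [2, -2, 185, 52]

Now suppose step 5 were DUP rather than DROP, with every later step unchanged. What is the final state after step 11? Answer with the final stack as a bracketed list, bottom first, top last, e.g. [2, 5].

(re-executing from step 5 with the substitution; state before step 5: [2, -2, 52, 16, 49, 61])
step 5 (DUP): [2, -2, 52, 16, 49, 61, 61]
step 6 (PUSH -87): [2, -2, 52, 16, 49, 61, 61, -87]
step 7 (SUB): [2, -2, 52, 16, 49, 61, 148]
step 8 (PUSH 33): [2, -2, 52, 16, 49, 61, 148, 33]
step 9 (ADD): [2, -2, 52, 16, 49, 61, 181]
step 10 (ADD): [2, -2, 52, 16, 49, 242]
step 11 (SWAP): [2, -2, 52, 16, 242, 49]

[2, -2, 52, 16, 242, 49]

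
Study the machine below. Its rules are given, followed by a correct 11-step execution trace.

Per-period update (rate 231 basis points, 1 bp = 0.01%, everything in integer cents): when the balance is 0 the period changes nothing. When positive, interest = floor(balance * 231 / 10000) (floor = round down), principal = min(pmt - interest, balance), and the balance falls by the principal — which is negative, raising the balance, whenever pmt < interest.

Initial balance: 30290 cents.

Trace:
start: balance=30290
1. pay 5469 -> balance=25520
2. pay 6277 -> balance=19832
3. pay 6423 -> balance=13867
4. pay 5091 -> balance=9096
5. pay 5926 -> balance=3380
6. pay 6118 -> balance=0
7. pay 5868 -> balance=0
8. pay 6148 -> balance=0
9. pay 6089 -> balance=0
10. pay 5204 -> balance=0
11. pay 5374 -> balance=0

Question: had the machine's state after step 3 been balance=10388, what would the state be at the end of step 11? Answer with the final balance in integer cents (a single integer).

0

state after step 3 := balance=10388
4. pay 5091 -> balance=5536
5. pay 5926 -> balance=0
6. pay 6118 -> balance=0
7. pay 5868 -> balance=0
8. pay 6148 -> balance=0
9. pay 6089 -> balance=0
10. pay 5204 -> balance=0
11. pay 5374 -> balance=0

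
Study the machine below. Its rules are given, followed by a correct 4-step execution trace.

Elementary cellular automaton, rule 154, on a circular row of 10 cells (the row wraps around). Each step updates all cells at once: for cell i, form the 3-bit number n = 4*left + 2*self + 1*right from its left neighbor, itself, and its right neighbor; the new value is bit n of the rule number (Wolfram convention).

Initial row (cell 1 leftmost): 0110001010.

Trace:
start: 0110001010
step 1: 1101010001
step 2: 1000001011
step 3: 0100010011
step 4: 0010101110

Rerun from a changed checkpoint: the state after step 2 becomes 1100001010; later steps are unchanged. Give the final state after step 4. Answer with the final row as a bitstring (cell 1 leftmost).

0001101001

state after step 2 := 1100001010
step 3: 1010010000
step 4: 0001101001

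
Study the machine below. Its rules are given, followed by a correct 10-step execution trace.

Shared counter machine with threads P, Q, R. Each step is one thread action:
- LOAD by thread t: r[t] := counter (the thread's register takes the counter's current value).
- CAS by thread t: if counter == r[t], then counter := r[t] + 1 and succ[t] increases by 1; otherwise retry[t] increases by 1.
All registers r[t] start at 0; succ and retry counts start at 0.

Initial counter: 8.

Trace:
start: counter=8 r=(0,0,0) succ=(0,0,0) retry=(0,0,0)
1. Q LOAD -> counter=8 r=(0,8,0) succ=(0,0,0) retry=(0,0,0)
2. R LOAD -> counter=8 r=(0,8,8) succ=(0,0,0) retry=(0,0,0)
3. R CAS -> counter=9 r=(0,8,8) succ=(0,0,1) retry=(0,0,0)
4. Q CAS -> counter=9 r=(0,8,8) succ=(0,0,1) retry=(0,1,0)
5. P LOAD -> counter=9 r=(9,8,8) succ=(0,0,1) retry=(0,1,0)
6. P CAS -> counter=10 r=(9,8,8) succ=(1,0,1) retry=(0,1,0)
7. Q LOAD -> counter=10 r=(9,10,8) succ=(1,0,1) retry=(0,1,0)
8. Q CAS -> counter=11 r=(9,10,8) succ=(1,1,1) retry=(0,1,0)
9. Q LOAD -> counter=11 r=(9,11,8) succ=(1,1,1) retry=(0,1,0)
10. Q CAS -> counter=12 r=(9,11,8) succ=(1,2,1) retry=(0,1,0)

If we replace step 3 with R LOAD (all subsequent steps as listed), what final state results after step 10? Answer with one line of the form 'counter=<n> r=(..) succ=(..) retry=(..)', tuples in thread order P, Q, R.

(re-executing from step 3 with the substitution; state before step 3: counter=8 r=(0,8,8) succ=(0,0,0) retry=(0,0,0))
3. R LOAD -> counter=8 r=(0,8,8) succ=(0,0,0) retry=(0,0,0)
4. Q CAS -> counter=9 r=(0,8,8) succ=(0,1,0) retry=(0,0,0)
5. P LOAD -> counter=9 r=(9,8,8) succ=(0,1,0) retry=(0,0,0)
6. P CAS -> counter=10 r=(9,8,8) succ=(1,1,0) retry=(0,0,0)
7. Q LOAD -> counter=10 r=(9,10,8) succ=(1,1,0) retry=(0,0,0)
8. Q CAS -> counter=11 r=(9,10,8) succ=(1,2,0) retry=(0,0,0)
9. Q LOAD -> counter=11 r=(9,11,8) succ=(1,2,0) retry=(0,0,0)
10. Q CAS -> counter=12 r=(9,11,8) succ=(1,3,0) retry=(0,0,0)

counter=12 r=(9,11,8) succ=(1,3,0) retry=(0,0,0)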